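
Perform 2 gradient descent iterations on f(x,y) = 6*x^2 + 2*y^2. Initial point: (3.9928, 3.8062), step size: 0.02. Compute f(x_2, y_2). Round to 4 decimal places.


Gradient descent on f(x,y) = 6*x^2 + 2*y^2.
Starting point: (3.9928, 3.8062), alpha = 0.02
Step 1: grad_x = 2*6*3.9928 = 47.9136, grad_y = 2*2*3.8062 = 15.2248
  x_1 = 3.9928 - 0.02*47.9136 = 3.0345
  y_1 = 3.8062 - 0.02*15.2248 = 3.5017
Step 2: grad_x = 2*6*3.0345 = 36.4143, grad_y = 2*2*3.5017 = 14.0068
  x_2 = 3.0345 - 0.02*36.4143 = 2.3062
  y_2 = 3.5017 - 0.02*14.0068 = 3.2216
f(2.3062, 3.2216) = 6*2.3062^2 + 2*3.2216^2 = 52.6695


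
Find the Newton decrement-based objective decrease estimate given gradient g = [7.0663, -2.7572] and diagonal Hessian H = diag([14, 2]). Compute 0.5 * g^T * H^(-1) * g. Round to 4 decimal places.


Step 1: H is diagonal, so H^(-1) * g = [0.5047, -1.3786].
Step 2: g^T H^(-1) g = sum_i g_i^2 / H_ii
  = (7.0663)^2/14 + (-2.7572)^2/2
  = 3.5666 + 3.8011 = 7.3677
Step 3: Objective decrease = 0.5 * g^T H^(-1) g = 3.6838


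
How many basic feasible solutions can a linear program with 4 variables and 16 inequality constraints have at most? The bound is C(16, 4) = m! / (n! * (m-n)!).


Each vertex corresponds to some choice of n active constraints out of m, so the number of vertices is at most C(m, n) = m! / (n!(m-n)!).
m = 16, n = 4
Numerator: 16 * 15 * 14 * 13
Denominator: 4! = 24
C(16, 4) = 1820


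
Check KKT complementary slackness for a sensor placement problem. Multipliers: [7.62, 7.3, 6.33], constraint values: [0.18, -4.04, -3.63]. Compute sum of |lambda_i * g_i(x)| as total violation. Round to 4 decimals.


KKT complementary slackness check:
lambda_1 * g_1 = 7.62 * 0.18 = 1.3716
lambda_2 * g_2 = 7.3 * -4.04 = -29.492
lambda_3 * g_3 = 6.33 * -3.63 = -22.9779
Total violation = 1.3716 + 29.492 + 22.9779 = 53.8415


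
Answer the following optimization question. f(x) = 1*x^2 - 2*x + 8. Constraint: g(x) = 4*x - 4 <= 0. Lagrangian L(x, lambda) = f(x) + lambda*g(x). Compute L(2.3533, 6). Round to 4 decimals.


Step 1: Evaluate f(x).
f(2.3533) = 1*2.3533^2 - 2*2.3533 + 8 = 8.8314
Step 2: Evaluate g(x).
g(2.3533) = 4*2.3533 - 4 = 5.4132
Step 3: Compute Lagrangian.
L = 8.8314 + 6*5.4132 = 41.3106


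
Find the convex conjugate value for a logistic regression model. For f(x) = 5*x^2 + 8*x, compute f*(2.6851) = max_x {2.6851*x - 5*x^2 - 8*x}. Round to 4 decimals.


f*(y) = sup_x {y*x - a*x^2 - b*x} = sup_x {(y-b)*x - a*x^2}
FOC: (y - b) - 2a*x = 0 => x* = (y - b)/(2a)
x* = (2.6851 - 8)/(2*5) = -0.5315
f*(2.6851) = (y-b)^2/(4a) = (2.6851 - 8)^2/(4*5)
= 28.2482/20 = 1.4124


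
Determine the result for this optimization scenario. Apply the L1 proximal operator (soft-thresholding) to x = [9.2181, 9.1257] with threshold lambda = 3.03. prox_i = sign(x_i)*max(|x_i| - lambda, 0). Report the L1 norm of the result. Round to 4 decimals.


Soft-thresholding with lambda = 3.03:
prox(9.2181) = sign(9.2181)*max(|9.2181| - 3.03, 0) = 6.1881
prox(9.1257) = sign(9.1257)*max(|9.1257| - 3.03, 0) = 6.0957
prox(x) = [6.1881, 6.0957]
||prox(x)||_1 = 6.1881 + 6.0957 = 12.2838


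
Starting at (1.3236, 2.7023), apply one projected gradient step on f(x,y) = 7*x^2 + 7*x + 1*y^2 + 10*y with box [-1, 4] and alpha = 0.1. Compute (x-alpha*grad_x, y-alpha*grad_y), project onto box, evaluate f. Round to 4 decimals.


Step 1: Compute gradient at (1.3236, 2.7023).
grad_x = 2*7*1.3236 + 7 = 25.5304
grad_y = 2*1*2.7023 + 10 = 15.4046
Step 2: Gradient step.
x_raw = 1.3236 - 0.1*25.5304 = -1.2294
y_raw = 2.7023 - 0.1*15.4046 = 1.1618
Step 3: Project onto [-1, 4].
x_proj = clip(-1.2294) = -1.0
y_proj = clip(1.1618) = 1.1618
Step 4: Evaluate f.
f(-1.0, 1.1618) = 12.9683


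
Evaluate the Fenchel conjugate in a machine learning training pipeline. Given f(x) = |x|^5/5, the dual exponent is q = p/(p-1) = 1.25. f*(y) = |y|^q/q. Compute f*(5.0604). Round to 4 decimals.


The conjugate exponent q satisfies 1/p + 1/q = 1.
p = 5, so q = 5/(5 - 1) = 1.25
|y|^q = 5.0604^1.25 = 7.5898
f*(5.0604) = 7.5898 / 1.25 = 6.0719


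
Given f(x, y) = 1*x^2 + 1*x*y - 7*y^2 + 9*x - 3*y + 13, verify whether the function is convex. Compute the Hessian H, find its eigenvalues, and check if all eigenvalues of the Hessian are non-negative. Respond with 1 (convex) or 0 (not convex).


The Hessian of f(x,y) = 1*x^2 + 1*x*y - 7*y^2 + 9*x - 3*y + 13 is:
H = [[2, 1], [1, -14]]
Trace = 2 - 14 = -12
Determinant = 2*-14 - (1)^2 = -29
Discriminant = (-12)^2 - 4*-29 = 260.0
Eigenvalues: lambda_1 = -14.0623, lambda_2 = 2.0623
The function is not convex.

0


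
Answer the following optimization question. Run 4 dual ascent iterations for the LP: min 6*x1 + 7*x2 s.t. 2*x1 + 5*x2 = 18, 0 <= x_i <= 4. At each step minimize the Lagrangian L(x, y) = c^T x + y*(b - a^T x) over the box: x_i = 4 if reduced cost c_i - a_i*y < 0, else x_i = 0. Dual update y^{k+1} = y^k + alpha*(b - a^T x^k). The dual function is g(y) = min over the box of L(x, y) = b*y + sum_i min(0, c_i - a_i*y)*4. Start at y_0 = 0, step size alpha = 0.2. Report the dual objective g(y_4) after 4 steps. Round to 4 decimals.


Dual ascent for LP: min 6*x1 + 7*x2, 2*x1 + 5*x2 = 18, 0 <= x_i <= 4
Step 1: y^k = 0.0, reduced costs: (6.0, 7.0)
  x^k = (0.0, 0.0), subgradient = b - a^T x = 18.0
  y^{k+1} = 0.0 + 0.2*18.0 = 3.6
Step 2: y^k = 3.6, reduced costs: (-1.2, -11.0)
  x^k = (4.0, 4.0), subgradient = b - a^T x = -10.0
  y^{k+1} = 3.6 + 0.2*-10.0 = 1.6
Step 3: y^k = 1.6, reduced costs: (2.8, -1.0)
  x^k = (0.0, 4.0), subgradient = b - a^T x = -2.0
  y^{k+1} = 1.6 + 0.2*-2.0 = 1.2
Step 4: y^k = 1.2, reduced costs: (3.6, 1.0)
  x^k = (0.0, 0.0), subgradient = b - a^T x = 18.0
  y^{k+1} = 1.2 + 0.2*18.0 = 4.8
Dual objective at y_4 = 4.8: reduced costs (-3.6, -17.0), box minimizer x = (4.0, 4.0)
g(y_4) = b*y + (c1 - a1*y)*x1 + (c2 - a2*y)*x2 = 18*4.8 + (-3.6)*4.0 + (-17.0)*4.0 = 86.4 - 14.4 - 68.0 = 4.0


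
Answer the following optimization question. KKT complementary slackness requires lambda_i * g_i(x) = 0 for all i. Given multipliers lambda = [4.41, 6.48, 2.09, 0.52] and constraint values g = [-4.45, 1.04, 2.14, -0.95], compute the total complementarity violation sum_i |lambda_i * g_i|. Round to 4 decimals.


KKT complementary slackness check:
lambda_1 * g_1 = 4.41 * -4.45 = -19.6245
lambda_2 * g_2 = 6.48 * 1.04 = 6.7392
lambda_3 * g_3 = 2.09 * 2.14 = 4.4726
lambda_4 * g_4 = 0.52 * -0.95 = -0.494
Total violation = 19.6245 + 6.7392 + 4.4726 + 0.494 = 31.3303


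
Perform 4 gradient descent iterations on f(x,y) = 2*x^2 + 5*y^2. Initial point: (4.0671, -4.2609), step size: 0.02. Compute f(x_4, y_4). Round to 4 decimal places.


Gradient descent on f(x,y) = 2*x^2 + 5*y^2.
Starting point: (4.0671, -4.2609), alpha = 0.02
Step 1: grad_x = 2*2*4.0671 = 16.2684, grad_y = 2*5*-4.2609 = -42.609
  x_1 = 4.0671 - 0.02*16.2684 = 3.7417
  y_1 = -4.2609 - 0.02*-42.609 = -3.4087
Step 2: grad_x = 2*2*3.7417 = 14.9669, grad_y = 2*5*-3.4087 = -34.0872
  x_2 = 3.7417 - 0.02*14.9669 = 3.4424
  y_2 = -3.4087 - 0.02*-34.0872 = -2.727
Step 3: grad_x = 2*2*3.4424 = 13.7696, grad_y = 2*5*-2.727 = -27.2698
  x_3 = 3.4424 - 0.02*13.7696 = 3.167
  y_3 = -2.727 - 0.02*-27.2698 = -2.1816
Step 4: grad_x = 2*2*3.167 = 12.668, grad_y = 2*5*-2.1816 = -21.8158
  x_4 = 3.167 - 0.02*12.668 = 2.9136
  y_4 = -2.1816 - 0.02*-21.8158 = -1.7453
f(2.9136, -1.7453) = 2*2.9136^2 + 5*(-1.7453)^2 = 32.2084


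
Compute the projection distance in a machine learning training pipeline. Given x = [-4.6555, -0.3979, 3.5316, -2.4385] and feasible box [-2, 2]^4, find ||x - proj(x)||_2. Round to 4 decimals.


Project each component onto [-2, 2].
clip(-4.6555) = -2.0, clip(-0.3979) = -0.3979, clip(3.5316) = 2.0, clip(-2.4385) = -2.0
Projection = [-2.0, -0.3979, 2.0, -2.0]
Squared diffs: [7.0517, 0.0, 2.3458, 0.1923]
Distance = sqrt(9.5898) = 3.0967


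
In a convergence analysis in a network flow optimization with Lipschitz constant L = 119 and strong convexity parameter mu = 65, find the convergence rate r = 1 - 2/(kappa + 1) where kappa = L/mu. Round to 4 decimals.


Step 1: Compute the condition number.
kappa = L/mu = 119/65 = 1.8308
Step 2: Compute the convergence rate.
r = 1 - 2/(kappa + 1) = 1 - 2*mu/(L + mu) = (L - mu)/(L + mu) = 54/184 = 0.2935


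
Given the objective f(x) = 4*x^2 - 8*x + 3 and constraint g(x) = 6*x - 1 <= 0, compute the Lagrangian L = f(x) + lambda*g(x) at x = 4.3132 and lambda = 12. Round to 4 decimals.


Step 1: Evaluate f(x).
f(4.3132) = 4*4.3132^2 - 8*4.3132 + 3 = 42.9092
Step 2: Evaluate g(x).
g(4.3132) = 6*4.3132 - 1 = 24.8792
Step 3: Compute Lagrangian.
L = 42.9092 + 12*24.8792 = 341.4596


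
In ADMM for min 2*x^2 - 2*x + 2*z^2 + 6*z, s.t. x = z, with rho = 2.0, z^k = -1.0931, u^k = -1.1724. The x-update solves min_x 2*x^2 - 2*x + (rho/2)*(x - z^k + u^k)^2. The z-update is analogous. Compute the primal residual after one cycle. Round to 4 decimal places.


ADMM iteration with rho = 2.0, z^k = -1.0931, u^k = -1.1724
Step 1: x-update.
Minimize 2*x^2 - 2*x + (2.0/2)*(x + 1.0931 - 1.1724)^2
FOC: (2*2 + 2.0)*x = 2 + 2.0*(-1.0931 + 1.1724)
x^{k+1} = 0.3598
Step 2: z-update.
Minimize 2*z^2 + 6*z + (2.0/2)*(0.3598 - z - 1.1724)^2
FOC: (2*2 + 2.0)*z = -6 + 2.0*(0.3598 - 1.1724)
z^{k+1} = -1.2709
Step 3: u-update.
u^{k+1} = -1.1724 + 0.3598 + 1.2709 = 0.4582
Step 4: Primal residual = |0.3598 + 1.2709| = 1.6306


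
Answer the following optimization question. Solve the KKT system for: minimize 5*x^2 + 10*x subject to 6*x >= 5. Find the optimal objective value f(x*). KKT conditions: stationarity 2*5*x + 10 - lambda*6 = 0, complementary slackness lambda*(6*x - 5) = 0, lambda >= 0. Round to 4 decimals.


Step 1: Try lambda = 0 (constraint inactive).
x_unc = -10/(2*5) = -1.0
Check: 6*-1.0 = -6.0 < 5 -- violated!
Step 2: Constraint must be active: 6*x = 5
x* = 5/6 = 0.8333 (rounded; the exact value 5/6 is used below)
lambda = (2*5*(5/6) + 10)/6 = 3.0556
Step 3: Compute optimal value.
f(x*) = 5*(5/6)^2 + 10*(5/6) = 11.8056


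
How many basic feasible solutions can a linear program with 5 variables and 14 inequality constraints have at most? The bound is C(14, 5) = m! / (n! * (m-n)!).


Each vertex corresponds to some choice of n active constraints out of m, so the number of vertices is at most C(m, n) = m! / (n!(m-n)!).
m = 14, n = 5
Numerator: 14 * 13 * 12 * 11 * 10
Denominator: 5! = 120
C(14, 5) = 2002


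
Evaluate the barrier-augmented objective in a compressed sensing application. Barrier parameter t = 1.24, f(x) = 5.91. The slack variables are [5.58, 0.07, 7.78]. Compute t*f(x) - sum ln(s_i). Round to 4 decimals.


Step 1: Compute log-barrier.
ln values: [1.7192, -2.6593, 2.0516]
phi = -(1.7192 - 2.6593 + 2.0516) = -1.1115
Step 2: Compute augmented objective.
t*f(x) = 1.24*5.91 = 7.3284
Total = 7.3284 - 1.1115 = 6.2169


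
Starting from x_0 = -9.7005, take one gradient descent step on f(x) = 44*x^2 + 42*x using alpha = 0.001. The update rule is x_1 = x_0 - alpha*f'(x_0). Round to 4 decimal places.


We compute the gradient at x_0 and apply the update.
f'(x) = 88*x + 42
f'(-9.7005) = 88*-9.7005 + 42 = -811.644
x_1 = -9.7005 - 0.001*-811.644 = -8.8889


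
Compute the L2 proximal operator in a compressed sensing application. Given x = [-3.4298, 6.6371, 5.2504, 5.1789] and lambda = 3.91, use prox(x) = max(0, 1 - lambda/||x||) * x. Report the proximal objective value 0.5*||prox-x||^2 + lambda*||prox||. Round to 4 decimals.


Step 1: Compute ||x||.
||x|| = 10.4977
Step 2: Compute scaling factor.
scale = max(0, 1 - 3.91/10.4977) = 0.6275
Step 3: prox(x) = [-2.1523, 4.165, 3.2948, 3.25]
||prox(x)|| = 6.5877
Step 4: Proximal objective.
0.5*||prox-x||^2 = 7.6441
lambda*||prox|| = 25.7579
Total = 33.4021


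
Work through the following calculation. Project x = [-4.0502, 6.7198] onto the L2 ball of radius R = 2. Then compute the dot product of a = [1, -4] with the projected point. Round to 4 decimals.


Step 1: Compute ||x|| (intermediates to 6 decimals).
||x|| = sqrt((-4.0502)^2 + 6.7198^2) = 7.846007
Step 2: Project.
Since ||x|| > R, scale = R/||x|| = 2/7.846007 = 0.254907, proj(x) = scale * x
proj(x) = [-1.032424, 1.712924]
Step 3: Dot product.
a^T * proj(x) = 1*(-1.032424) - 4*1.712924 = -7.8841


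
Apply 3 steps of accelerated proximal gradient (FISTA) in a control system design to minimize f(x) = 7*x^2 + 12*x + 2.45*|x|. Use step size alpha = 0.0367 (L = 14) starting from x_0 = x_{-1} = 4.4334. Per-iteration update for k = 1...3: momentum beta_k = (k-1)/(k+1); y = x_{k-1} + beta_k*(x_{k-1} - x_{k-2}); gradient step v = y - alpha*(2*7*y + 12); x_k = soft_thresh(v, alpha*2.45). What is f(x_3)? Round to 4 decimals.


FISTA on f(x) = 7*x^2 + 12*x + 2.45*|x|
L = 14, alpha = 0.0367
Iteration 1: beta = 0.0, y = 4.4334 + 0.0*(4.4334 - 4.4334) = 4.4334
  grad(y) = 74.0676, v = y - alpha*grad = 1.7151
  prox(v) = soft_thresh(1.7151, 0.0899) = 1.6252
Iteration 2: beta = 0.3333, y = 1.6252 + 0.3333*(1.6252 - 4.4334) = 0.6891
  grad(y) = 21.6479, v = y - alpha*grad = -0.1053
  prox(v) = soft_thresh(-0.1053, 0.0899) = -0.0154
Iteration 3: beta = 0.5, y = -0.0154 + 0.5*(-0.0154 - 1.6252) = -0.8357
  grad(y) = 0.2996, v = y - alpha*grad = -0.8467
  prox(v) = soft_thresh(-0.8467, 0.0899) = -0.7568
f(x_3) = 7*(-0.7568)^2 + 12*(-0.7568) + 2.45*|-0.7568| = -3.2182


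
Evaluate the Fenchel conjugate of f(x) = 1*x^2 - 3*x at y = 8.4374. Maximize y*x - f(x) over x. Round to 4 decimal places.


f*(y) = sup_x {y*x - a*x^2 - b*x} = sup_x {(y-b)*x - a*x^2}
FOC: (y - b) - 2a*x = 0 => x* = (y - b)/(2a)
x* = (8.4374 + 3)/(2*1) = 5.7187
f*(8.4374) = (y-b)^2/(4a) = (8.4374 + 3)^2/(4*1)
= 130.8141/4 = 32.7035


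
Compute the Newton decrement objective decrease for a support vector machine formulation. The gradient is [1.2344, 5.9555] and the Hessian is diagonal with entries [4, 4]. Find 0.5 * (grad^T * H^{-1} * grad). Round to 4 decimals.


Step 1: H is diagonal, so H^(-1) * g = [0.3086, 1.4889].
Step 2: g^T H^(-1) g = sum_i g_i^2 / H_ii
  = (1.2344)^2/4 + (5.9555)^2/4
  = 0.3809 + 8.867 = 9.2479
Step 3: Objective decrease = 0.5 * g^T H^(-1) g = 4.624


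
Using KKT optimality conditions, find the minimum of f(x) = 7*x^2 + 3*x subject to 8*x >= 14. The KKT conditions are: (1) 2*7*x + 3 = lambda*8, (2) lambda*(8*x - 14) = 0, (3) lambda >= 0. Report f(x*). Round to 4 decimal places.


Step 1: Try lambda = 0 (constraint inactive).
x_unc = -3/(2*7) = -0.2143
Check: 8*-0.2143 = -1.7144 < 14 -- violated!
Step 2: Constraint must be active: 8*x = 14
x* = 14/8 = 1.75
lambda = (2*7*1.75 + 3)/8 = 3.4375
Step 3: Compute optimal value.
f(x*) = 7*1.75^2 + 3*1.75 = 26.6875


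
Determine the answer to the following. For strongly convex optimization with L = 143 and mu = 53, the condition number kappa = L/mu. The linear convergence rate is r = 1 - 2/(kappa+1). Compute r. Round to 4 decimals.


Step 1: Compute the condition number.
kappa = L/mu = 143/53 = 2.6981
Step 2: Compute the convergence rate.
r = 1 - 2/(kappa + 1) = 1 - 2*mu/(L + mu) = (L - mu)/(L + mu) = 90/196 = 0.4592


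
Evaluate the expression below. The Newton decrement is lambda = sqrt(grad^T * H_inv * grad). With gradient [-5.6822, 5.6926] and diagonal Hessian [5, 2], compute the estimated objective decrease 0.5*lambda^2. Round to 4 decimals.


Step 1: H is diagonal, so H^(-1) * g = [-1.1364, 2.8463].
Step 2: g^T H^(-1) g = sum_i g_i^2 / H_ii
  = (-5.6822)^2/5 + (5.6926)^2/2
  = 6.4575 + 16.2028 = 22.6603
Step 3: Objective decrease = 0.5 * g^T H^(-1) g = 11.3302


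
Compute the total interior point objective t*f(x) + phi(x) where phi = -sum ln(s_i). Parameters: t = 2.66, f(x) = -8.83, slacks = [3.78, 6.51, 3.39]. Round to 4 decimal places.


Step 1: Compute log-barrier.
ln values: [1.3297, 1.8733, 1.2208]
phi = -(1.3297 + 1.8733 + 1.2208) = -4.4239
Step 2: Compute augmented objective.
t*f(x) = 2.66*-8.83 = -23.4878
Total = -23.4878 - 4.4239 = -27.9117


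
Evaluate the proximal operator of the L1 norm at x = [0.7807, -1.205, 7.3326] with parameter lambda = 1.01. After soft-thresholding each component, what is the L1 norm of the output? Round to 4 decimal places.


Soft-thresholding with lambda = 1.01:
prox(0.7807) = sign(0.7807)*max(|0.7807| - 1.01, 0) = 0.0
prox(-1.205) = sign(-1.205)*max(|-1.205| - 1.01, 0) = -0.195
prox(7.3326) = sign(7.3326)*max(|7.3326| - 1.01, 0) = 6.3226
prox(x) = [0.0, -0.195, 6.3226]
||prox(x)||_1 = 0.0 + 0.195 + 6.3226 = 6.5176


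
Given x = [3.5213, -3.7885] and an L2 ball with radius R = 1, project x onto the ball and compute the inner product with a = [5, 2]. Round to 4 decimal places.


Step 1: Compute ||x|| (intermediates to 6 decimals).
||x|| = sqrt(3.5213^2 + (-3.7885)^2) = 5.172261
Step 2: Project.
Since ||x|| > R, scale = R/||x|| = 1/5.172261 = 0.193339, proj(x) = scale * x
proj(x) = [0.680805, -0.732465]
Step 3: Dot product.
a^T * proj(x) = 5*0.680805 + 2*(-0.732465) = 1.9391


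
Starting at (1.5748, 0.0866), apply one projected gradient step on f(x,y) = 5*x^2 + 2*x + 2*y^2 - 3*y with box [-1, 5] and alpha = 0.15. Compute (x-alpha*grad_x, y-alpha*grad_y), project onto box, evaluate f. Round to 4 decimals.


Step 1: Compute gradient at (1.5748, 0.0866).
grad_x = 2*5*1.5748 + 2 = 17.748
grad_y = 2*2*0.0866 - 3 = -2.6536
Step 2: Gradient step.
x_raw = 1.5748 - 0.15*17.748 = -1.0874
y_raw = 0.0866 - 0.15*-2.6536 = 0.4846
Step 3: Project onto [-1, 5].
x_proj = clip(-1.0874) = -1.0
y_proj = clip(0.4846) = 0.4846
Step 4: Evaluate f.
f(-1.0, 0.4846) = 2.0158


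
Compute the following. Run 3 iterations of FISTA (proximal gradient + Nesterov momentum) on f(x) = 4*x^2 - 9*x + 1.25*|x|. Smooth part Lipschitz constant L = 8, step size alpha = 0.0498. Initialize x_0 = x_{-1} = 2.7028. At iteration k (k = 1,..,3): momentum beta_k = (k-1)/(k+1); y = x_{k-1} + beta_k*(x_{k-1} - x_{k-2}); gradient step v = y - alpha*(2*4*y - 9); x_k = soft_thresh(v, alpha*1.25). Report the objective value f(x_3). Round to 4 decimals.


FISTA on f(x) = 4*x^2 - 9*x + 1.25*|x|
L = 8, alpha = 0.0498
Iteration 1: beta = 0.0, y = 2.7028 + 0.0*(2.7028 - 2.7028) = 2.7028
  grad(y) = 12.6224, v = y - alpha*grad = 2.0742
  prox(v) = soft_thresh(2.0742, 0.0623) = 2.012
Iteration 2: beta = 0.3333, y = 2.012 + 0.3333*(2.012 - 2.7028) = 1.7817
  grad(y) = 5.2534, v = y - alpha*grad = 1.5201
  prox(v) = soft_thresh(1.5201, 0.0623) = 1.4578
Iteration 3: beta = 0.5, y = 1.4578 + 0.5*(1.4578 - 2.012) = 1.1807
  grad(y) = 0.4458, v = y - alpha*grad = 1.1585
  prox(v) = soft_thresh(1.1585, 0.0623) = 1.0963
f(x_3) = 4*1.0963^2 - 9*1.0963 + 1.25*|1.0963| = -3.6889


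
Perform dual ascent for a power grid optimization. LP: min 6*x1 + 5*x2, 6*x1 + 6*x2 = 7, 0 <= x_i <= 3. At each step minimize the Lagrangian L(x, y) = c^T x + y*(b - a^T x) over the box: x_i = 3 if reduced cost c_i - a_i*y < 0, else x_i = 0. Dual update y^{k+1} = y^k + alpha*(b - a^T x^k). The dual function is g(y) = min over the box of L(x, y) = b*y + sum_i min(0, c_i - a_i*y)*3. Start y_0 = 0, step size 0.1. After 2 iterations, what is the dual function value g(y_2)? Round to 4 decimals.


Dual ascent for LP: min 6*x1 + 5*x2, 6*x1 + 6*x2 = 7, 0 <= x_i <= 3
Step 1: y^k = 0.0, reduced costs: (6.0, 5.0)
  x^k = (0.0, 0.0), subgradient = b - a^T x = 7.0
  y^{k+1} = 0.0 + 0.1*7.0 = 0.7
Step 2: y^k = 0.7, reduced costs: (1.8, 0.8)
  x^k = (0.0, 0.0), subgradient = b - a^T x = 7.0
  y^{k+1} = 0.7 + 0.1*7.0 = 1.4
Dual objective at y_2 = 1.4: reduced costs (-2.4, -3.4), box minimizer x = (3.0, 3.0)
g(y_2) = b*y + (c1 - a1*y)*x1 + (c2 - a2*y)*x2 = 7*1.4 + (-2.4)*3.0 + (-3.4)*3.0 = 9.8 - 7.2 - 10.2 = -7.6


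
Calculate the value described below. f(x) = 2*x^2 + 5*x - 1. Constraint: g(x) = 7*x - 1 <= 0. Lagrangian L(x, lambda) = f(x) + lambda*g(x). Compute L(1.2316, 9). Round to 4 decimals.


Step 1: Evaluate f(x).
f(1.2316) = 2*1.2316^2 + 5*1.2316 - 1 = 8.1917
Step 2: Evaluate g(x).
g(1.2316) = 7*1.2316 - 1 = 7.6212
Step 3: Compute Lagrangian.
L = 8.1917 + 9*7.6212 = 76.7825


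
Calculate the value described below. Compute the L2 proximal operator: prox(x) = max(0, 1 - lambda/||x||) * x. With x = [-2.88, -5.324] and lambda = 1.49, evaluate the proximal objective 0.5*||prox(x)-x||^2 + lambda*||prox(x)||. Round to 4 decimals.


Step 1: Compute ||x||.
||x|| = 6.053
Step 2: Compute scaling factor.
scale = max(0, 1 - 1.49/6.053) = 0.7538
Step 3: prox(x) = [-2.1711, -4.0135]
||prox(x)|| = 4.563
Step 4: Proximal objective.
0.5*||prox-x||^2 = 1.1101
lambda*||prox|| = 6.7989
Total = 7.909


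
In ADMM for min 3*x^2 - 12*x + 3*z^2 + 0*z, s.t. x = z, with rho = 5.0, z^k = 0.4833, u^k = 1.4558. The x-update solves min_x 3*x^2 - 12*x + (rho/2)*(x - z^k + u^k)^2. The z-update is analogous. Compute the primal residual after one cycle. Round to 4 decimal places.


ADMM iteration with rho = 5.0, z^k = 0.4833, u^k = 1.4558
Step 1: x-update.
Minimize 3*x^2 - 12*x + (5.0/2)*(x - 0.4833 + 1.4558)^2
FOC: (2*3 + 5.0)*x = 12 + 5.0*(0.4833 - 1.4558)
x^{k+1} = 0.6489
Step 2: z-update.
Minimize 3*z^2 + 0*z + (5.0/2)*(0.6489 - z + 1.4558)^2
FOC: (2*3 + 5.0)*z = 0 + 5.0*(0.6489 + 1.4558)
z^{k+1} = 0.9567
Step 3: u-update.
u^{k+1} = 1.4558 + 0.6489 - 0.9567 = 1.148
Step 4: Primal residual = |0.6489 - 0.9567| = 0.3078


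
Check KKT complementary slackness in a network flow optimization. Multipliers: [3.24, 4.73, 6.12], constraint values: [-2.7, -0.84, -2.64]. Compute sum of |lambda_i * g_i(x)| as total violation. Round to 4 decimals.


KKT complementary slackness check:
lambda_1 * g_1 = 3.24 * -2.7 = -8.748
lambda_2 * g_2 = 4.73 * -0.84 = -3.9732
lambda_3 * g_3 = 6.12 * -2.64 = -16.1568
Total violation = 8.748 + 3.9732 + 16.1568 = 28.878


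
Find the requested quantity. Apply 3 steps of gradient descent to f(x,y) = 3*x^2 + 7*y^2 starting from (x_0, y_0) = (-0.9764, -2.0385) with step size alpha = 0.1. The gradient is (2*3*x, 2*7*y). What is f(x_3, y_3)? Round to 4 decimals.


Gradient descent on f(x,y) = 3*x^2 + 7*y^2.
Starting point: (-0.9764, -2.0385), alpha = 0.1
Step 1: grad_x = 2*3*-0.9764 = -5.8584, grad_y = 2*7*-2.0385 = -28.539
  x_1 = -0.9764 - 0.1*-5.8584 = -0.3906
  y_1 = -2.0385 - 0.1*-28.539 = 0.8154
Step 2: grad_x = 2*3*-0.3906 = -2.3434, grad_y = 2*7*0.8154 = 11.4156
  x_2 = -0.3906 - 0.1*-2.3434 = -0.1562
  y_2 = 0.8154 - 0.1*11.4156 = -0.3262
Step 3: grad_x = 2*3*-0.1562 = -0.9373, grad_y = 2*7*-0.3262 = -4.5662
  x_3 = -0.1562 - 0.1*-0.9373 = -0.0625
  y_3 = -0.3262 - 0.1*-4.5662 = 0.1305
f(-0.0625, 0.1305) = 3*(-0.0625)^2 + 7*0.1305^2 = 0.1309


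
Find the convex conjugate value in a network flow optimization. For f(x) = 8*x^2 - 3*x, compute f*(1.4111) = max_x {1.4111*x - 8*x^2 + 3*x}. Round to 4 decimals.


f*(y) = sup_x {y*x - a*x^2 - b*x} = sup_x {(y-b)*x - a*x^2}
FOC: (y - b) - 2a*x = 0 => x* = (y - b)/(2a)
x* = (1.4111 + 3)/(2*8) = 0.2757
f*(1.4111) = (y-b)^2/(4a) = (1.4111 + 3)^2/(4*8)
= 19.4578/32 = 0.6081


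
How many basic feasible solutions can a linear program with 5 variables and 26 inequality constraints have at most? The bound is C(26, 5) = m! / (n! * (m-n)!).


Each vertex corresponds to some choice of n active constraints out of m, so the number of vertices is at most C(m, n) = m! / (n!(m-n)!).
m = 26, n = 5
Numerator: 26 * 25 * 24 * 23 * 22
Denominator: 5! = 120
C(26, 5) = 65780


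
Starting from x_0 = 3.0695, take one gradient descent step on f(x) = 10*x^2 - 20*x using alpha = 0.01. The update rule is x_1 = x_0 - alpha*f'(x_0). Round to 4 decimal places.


We compute the gradient at x_0 and apply the update.
f'(x) = 20*x - 20
f'(3.0695) = 20*3.0695 - 20 = 41.39
x_1 = 3.0695 - 0.01*41.39 = 2.6556


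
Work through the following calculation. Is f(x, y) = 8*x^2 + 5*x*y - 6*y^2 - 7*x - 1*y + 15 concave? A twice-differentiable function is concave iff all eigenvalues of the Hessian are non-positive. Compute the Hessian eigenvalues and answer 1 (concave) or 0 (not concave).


The Hessian of f(x,y) = 8*x^2 + 5*x*y - 6*y^2 - 7*x - 1*y + 15 is:
H = [[16, 5], [5, -12]]
Trace = 16 - 12 = 4
Determinant = 16*-12 - (5)^2 = -217
Discriminant = (4)^2 - 4*-217 = 884.0
Eigenvalues: lambda_1 = -12.8661, lambda_2 = 16.8661
The function is not concave.

0


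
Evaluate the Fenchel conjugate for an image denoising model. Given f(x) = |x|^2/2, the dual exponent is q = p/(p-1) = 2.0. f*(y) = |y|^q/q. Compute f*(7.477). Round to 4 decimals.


The conjugate exponent q satisfies 1/p + 1/q = 1.
p = 2, so q = 2/(2 - 1) = 2.0
|y|^q = 7.477^2.0 = 55.9055
f*(7.477) = 55.9055 / 2.0 = 27.9528


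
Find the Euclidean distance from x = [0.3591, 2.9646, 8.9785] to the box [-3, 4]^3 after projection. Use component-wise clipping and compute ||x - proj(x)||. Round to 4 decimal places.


Project each component onto [-3, 4].
clip(0.3591) = 0.3591, clip(2.9646) = 2.9646, clip(8.9785) = 4.0
Projection = [0.3591, 2.9646, 4.0]
Squared diffs: [0.0, 0.0, 24.7855]
Distance = sqrt(24.7855) = 4.9785


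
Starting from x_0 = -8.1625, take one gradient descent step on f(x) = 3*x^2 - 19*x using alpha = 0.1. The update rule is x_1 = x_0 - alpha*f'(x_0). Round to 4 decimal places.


We compute the gradient at x_0 and apply the update.
f'(x) = 6*x - 19
f'(-8.1625) = 6*-8.1625 - 19 = -67.975
x_1 = -8.1625 - 0.1*-67.975 = -1.365


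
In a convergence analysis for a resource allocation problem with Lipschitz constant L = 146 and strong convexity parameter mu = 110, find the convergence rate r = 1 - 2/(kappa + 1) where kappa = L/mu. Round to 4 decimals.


Step 1: Compute the condition number.
kappa = L/mu = 146/110 = 1.3273
Step 2: Compute the convergence rate.
r = 1 - 2/(kappa + 1) = 1 - 2*mu/(L + mu) = (L - mu)/(L + mu) = 36/256 = 0.1406


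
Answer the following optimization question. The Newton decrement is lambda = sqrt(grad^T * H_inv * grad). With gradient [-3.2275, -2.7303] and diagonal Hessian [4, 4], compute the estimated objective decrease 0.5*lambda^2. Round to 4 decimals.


Step 1: H is diagonal, so H^(-1) * g = [-0.8069, -0.6826].
Step 2: g^T H^(-1) g = sum_i g_i^2 / H_ii
  = (-3.2275)^2/4 + (-2.7303)^2/4
  = 2.6042 + 1.8636 = 4.4678
Step 3: Objective decrease = 0.5 * g^T H^(-1) g = 2.2339


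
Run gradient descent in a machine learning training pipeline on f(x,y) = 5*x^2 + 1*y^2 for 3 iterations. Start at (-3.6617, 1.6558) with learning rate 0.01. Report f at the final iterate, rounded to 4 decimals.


Gradient descent on f(x,y) = 5*x^2 + 1*y^2.
Starting point: (-3.6617, 1.6558), alpha = 0.01
Step 1: grad_x = 2*5*-3.6617 = -36.617, grad_y = 2*1*1.6558 = 3.3116
  x_1 = -3.6617 - 0.01*-36.617 = -3.2955
  y_1 = 1.6558 - 0.01*3.3116 = 1.6227
Step 2: grad_x = 2*5*-3.2955 = -32.9553, grad_y = 2*1*1.6227 = 3.2454
  x_2 = -3.2955 - 0.01*-32.9553 = -2.966
  y_2 = 1.6227 - 0.01*3.2454 = 1.5902
Step 3: grad_x = 2*5*-2.966 = -29.6598, grad_y = 2*1*1.5902 = 3.1805
  x_3 = -2.966 - 0.01*-29.6598 = -2.6694
  y_3 = 1.5902 - 0.01*3.1805 = 1.5584
f(-2.6694, 1.5584) = 5*(-2.6694)^2 + 1*1.5584^2 = 38.0566


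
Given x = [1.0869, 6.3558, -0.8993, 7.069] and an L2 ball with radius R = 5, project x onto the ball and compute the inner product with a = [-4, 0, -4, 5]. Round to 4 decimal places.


Step 1: Compute ||x|| (intermediates to 6 decimals).
||x|| = sqrt(1.0869^2 + 6.3558^2 + (-0.8993)^2 + 7.069^2) = 9.610257
Step 2: Project.
Since ||x|| > R, scale = R/||x|| = 5/9.610257 = 0.520277, proj(x) = scale * x
proj(x) = [0.565489, 3.306777, -0.467885, 3.677838]
Step 3: Dot product.
a^T * proj(x) = -4*0.565489 + 0*3.306777 - 4*(-0.467885) + 5*3.677838 = 17.9988


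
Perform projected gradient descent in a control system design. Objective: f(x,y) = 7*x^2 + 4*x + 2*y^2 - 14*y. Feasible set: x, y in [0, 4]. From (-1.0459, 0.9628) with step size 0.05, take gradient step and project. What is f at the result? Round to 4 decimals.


Step 1: Compute gradient at (-1.0459, 0.9628).
grad_x = 2*7*-1.0459 + 4 = -10.6426
grad_y = 2*2*0.9628 - 14 = -10.1488
Step 2: Gradient step.
x_raw = -1.0459 - 0.05*-10.6426 = -0.5138
y_raw = 0.9628 - 0.05*-10.1488 = 1.4702
Step 3: Project onto [0, 4].
x_proj = clip(-0.5138) = 0.0
y_proj = clip(1.4702) = 1.4702
Step 4: Evaluate f.
f(0.0, 1.4702) = -16.2601


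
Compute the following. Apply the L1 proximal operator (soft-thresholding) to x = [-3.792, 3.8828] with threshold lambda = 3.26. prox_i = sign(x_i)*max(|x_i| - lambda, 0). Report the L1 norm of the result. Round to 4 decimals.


Soft-thresholding with lambda = 3.26:
prox(-3.792) = sign(-3.792)*max(|-3.792| - 3.26, 0) = -0.532
prox(3.8828) = sign(3.8828)*max(|3.8828| - 3.26, 0) = 0.6228
prox(x) = [-0.532, 0.6228]
||prox(x)||_1 = 0.532 + 0.6228 = 1.1548


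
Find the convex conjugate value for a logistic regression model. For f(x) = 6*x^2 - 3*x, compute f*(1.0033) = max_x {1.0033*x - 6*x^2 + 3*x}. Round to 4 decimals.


f*(y) = sup_x {y*x - a*x^2 - b*x} = sup_x {(y-b)*x - a*x^2}
FOC: (y - b) - 2a*x = 0 => x* = (y - b)/(2a)
x* = (1.0033 + 3)/(2*6) = 0.3336
f*(1.0033) = (y-b)^2/(4a) = (1.0033 + 3)^2/(4*6)
= 16.0264/24 = 0.6678


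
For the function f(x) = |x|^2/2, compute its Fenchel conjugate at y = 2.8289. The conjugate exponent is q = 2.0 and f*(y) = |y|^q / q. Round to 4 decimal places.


The conjugate exponent q satisfies 1/p + 1/q = 1.
p = 2, so q = 2/(2 - 1) = 2.0
|y|^q = 2.8289^2.0 = 8.0027
f*(2.8289) = 8.0027 / 2.0 = 4.0013


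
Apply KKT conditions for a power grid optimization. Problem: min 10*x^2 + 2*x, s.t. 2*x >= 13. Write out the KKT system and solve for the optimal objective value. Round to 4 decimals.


Step 1: Try lambda = 0 (constraint inactive).
x_unc = -2/(2*10) = -0.1
Check: 2*-0.1 = -0.2 < 13 -- violated!
Step 2: Constraint must be active: 2*x = 13
x* = 13/2 = 6.5
lambda = (2*10*6.5 + 2)/2 = 66.0
Step 3: Compute optimal value.
f(x*) = 10*6.5^2 + 2*6.5 = 435.5


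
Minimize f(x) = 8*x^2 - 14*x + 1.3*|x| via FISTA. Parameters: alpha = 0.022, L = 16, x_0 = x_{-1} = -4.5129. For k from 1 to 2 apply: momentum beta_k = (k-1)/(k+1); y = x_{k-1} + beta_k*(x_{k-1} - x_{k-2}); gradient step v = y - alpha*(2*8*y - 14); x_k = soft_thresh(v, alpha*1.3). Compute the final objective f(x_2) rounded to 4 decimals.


FISTA on f(x) = 8*x^2 - 14*x + 1.3*|x|
L = 16, alpha = 0.022
Iteration 1: beta = 0.0, y = -4.5129 + 0.0*(-4.5129 + 4.5129) = -4.5129
  grad(y) = -86.2064, v = y - alpha*grad = -2.6164
  prox(v) = soft_thresh(-2.6164, 0.0286) = -2.5878
Iteration 2: beta = 0.3333, y = -2.5878 + 0.3333*(-2.5878 + 4.5129) = -1.946
  grad(y) = -45.1367, v = y - alpha*grad = -0.953
  prox(v) = soft_thresh(-0.953, 0.0286) = -0.9244
f(x_2) = 8*(-0.9244)^2 - 14*(-0.9244) + 1.3*|-0.9244| = 20.9806


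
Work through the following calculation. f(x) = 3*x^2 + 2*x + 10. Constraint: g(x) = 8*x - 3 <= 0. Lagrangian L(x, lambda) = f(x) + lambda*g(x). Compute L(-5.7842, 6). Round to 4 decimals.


Step 1: Evaluate f(x).
f(-5.7842) = 3*(-5.7842)^2 + 2*(-5.7842) + 10 = 98.8025
Step 2: Evaluate g(x).
g(-5.7842) = 8*-5.7842 - 3 = -49.2736
Step 3: Compute Lagrangian.
L = 98.8025 + 6*-49.2736 = -196.8391


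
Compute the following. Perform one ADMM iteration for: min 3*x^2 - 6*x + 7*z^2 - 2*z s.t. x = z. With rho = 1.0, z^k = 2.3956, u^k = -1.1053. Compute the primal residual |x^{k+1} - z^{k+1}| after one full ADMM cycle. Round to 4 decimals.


ADMM iteration with rho = 1.0, z^k = 2.3956, u^k = -1.1053
Step 1: x-update.
Minimize 3*x^2 - 6*x + (1.0/2)*(x - 2.3956 - 1.1053)^2
FOC: (2*3 + 1.0)*x = 6 + 1.0*(2.3956 + 1.1053)
x^{k+1} = 1.3573
Step 2: z-update.
Minimize 7*z^2 - 2*z + (1.0/2)*(1.3573 - z - 1.1053)^2
FOC: (2*7 + 1.0)*z = 2 + 1.0*(1.3573 - 1.1053)
z^{k+1} = 0.1501
Step 3: u-update.
u^{k+1} = -1.1053 + 1.3573 - 0.1501 = 0.1018
Step 4: Primal residual = |1.3573 - 0.1501| = 1.2071


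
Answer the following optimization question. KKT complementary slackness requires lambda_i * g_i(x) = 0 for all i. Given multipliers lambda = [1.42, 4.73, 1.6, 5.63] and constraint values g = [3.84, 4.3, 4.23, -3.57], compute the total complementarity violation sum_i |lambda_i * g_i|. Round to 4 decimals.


KKT complementary slackness check:
lambda_1 * g_1 = 1.42 * 3.84 = 5.4528
lambda_2 * g_2 = 4.73 * 4.3 = 20.339
lambda_3 * g_3 = 1.6 * 4.23 = 6.768
lambda_4 * g_4 = 5.63 * -3.57 = -20.0991
Total violation = 5.4528 + 20.339 + 6.768 + 20.0991 = 52.6589


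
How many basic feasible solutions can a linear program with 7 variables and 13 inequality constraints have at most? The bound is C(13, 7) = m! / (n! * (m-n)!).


Each vertex corresponds to some choice of n active constraints out of m, so the number of vertices is at most C(m, n) = m! / (n!(m-n)!).
m = 13, n = 7
Numerator: 13 * 12 * 11 * 10 * 9 * 8 * 7
Denominator: 7! = 5040
C(13, 7) = 1716


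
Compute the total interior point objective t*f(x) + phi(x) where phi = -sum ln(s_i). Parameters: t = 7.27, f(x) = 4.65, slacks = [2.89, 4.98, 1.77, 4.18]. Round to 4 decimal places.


Step 1: Compute log-barrier.
ln values: [1.0613, 1.6054, 0.571, 1.4303]
phi = -(1.0613 + 1.6054 + 0.571 + 1.4303) = -4.668
Step 2: Compute augmented objective.
t*f(x) = 7.27*4.65 = 33.8055
Total = 33.8055 - 4.668 = 29.1375


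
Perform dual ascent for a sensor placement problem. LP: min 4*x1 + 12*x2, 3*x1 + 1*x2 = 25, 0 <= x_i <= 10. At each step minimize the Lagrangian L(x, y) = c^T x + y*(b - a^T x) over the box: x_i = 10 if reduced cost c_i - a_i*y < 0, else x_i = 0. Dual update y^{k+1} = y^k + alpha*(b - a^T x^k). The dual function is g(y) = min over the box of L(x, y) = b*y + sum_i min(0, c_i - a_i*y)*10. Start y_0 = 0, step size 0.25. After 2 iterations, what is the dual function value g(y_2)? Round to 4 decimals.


Dual ascent for LP: min 4*x1 + 12*x2, 3*x1 + 1*x2 = 25, 0 <= x_i <= 10
Step 1: y^k = 0.0, reduced costs: (4.0, 12.0)
  x^k = (0.0, 0.0), subgradient = b - a^T x = 25.0
  y^{k+1} = 0.0 + 0.25*25.0 = 6.25
Step 2: y^k = 6.25, reduced costs: (-14.75, 5.75)
  x^k = (10.0, 0.0), subgradient = b - a^T x = -5.0
  y^{k+1} = 6.25 + 0.25*-5.0 = 5.0
Dual objective at y_2 = 5.0: reduced costs (-11.0, 7.0), box minimizer x = (10.0, 0.0)
g(y_2) = b*y + (c1 - a1*y)*x1 + (c2 - a2*y)*x2 = 25*5.0 + (-11.0)*10.0 + 7.0*0.0 = 125.0 - 110.0 + 0.0 = 15.0


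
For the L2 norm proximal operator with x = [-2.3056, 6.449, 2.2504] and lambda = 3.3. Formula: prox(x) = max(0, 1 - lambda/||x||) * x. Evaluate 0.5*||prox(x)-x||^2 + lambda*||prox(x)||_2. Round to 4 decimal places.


Step 1: Compute ||x||.
||x|| = 7.209
Step 2: Compute scaling factor.
scale = max(0, 1 - 3.3/7.209) = 0.5422
Step 3: prox(x) = [-1.2502, 3.4969, 1.2203]
||prox(x)|| = 3.909
Step 4: Proximal objective.
0.5*||prox-x||^2 = 5.445
lambda*||prox|| = 12.8997
Total = 18.3447


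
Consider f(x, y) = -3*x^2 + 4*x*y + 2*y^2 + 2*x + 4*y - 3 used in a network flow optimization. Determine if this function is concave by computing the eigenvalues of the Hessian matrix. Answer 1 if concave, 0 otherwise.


The Hessian of f(x,y) = -3*x^2 + 4*x*y + 2*y^2 + 2*x + 4*y - 3 is:
H = [[-6, 4], [4, 4]]
Trace = -6 + 4 = -2
Determinant = -6*4 - (4)^2 = -40
Discriminant = (-2)^2 - 4*-40 = 164.0
Eigenvalues: lambda_1 = -7.4031, lambda_2 = 5.4031
The function is not concave.

0


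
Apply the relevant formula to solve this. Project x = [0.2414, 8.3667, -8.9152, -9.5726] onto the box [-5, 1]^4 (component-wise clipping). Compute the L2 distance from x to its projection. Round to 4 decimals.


Project each component onto [-5, 1].
clip(0.2414) = 0.2414, clip(8.3667) = 1.0, clip(-8.9152) = -5.0, clip(-9.5726) = -5.0
Projection = [0.2414, 1.0, -5.0, -5.0]
Squared diffs: [0.0, 54.2683, 15.3288, 20.9087]
Distance = sqrt(90.5058) = 9.5134


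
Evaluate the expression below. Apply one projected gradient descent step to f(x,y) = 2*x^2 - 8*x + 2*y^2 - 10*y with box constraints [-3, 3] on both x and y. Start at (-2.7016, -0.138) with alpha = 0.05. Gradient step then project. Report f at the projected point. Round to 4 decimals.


Step 1: Compute gradient at (-2.7016, -0.138).
grad_x = 2*2*-2.7016 - 8 = -18.8064
grad_y = 2*2*-0.138 - 10 = -10.552
Step 2: Gradient step.
x_raw = -2.7016 - 0.05*-18.8064 = -1.7613
y_raw = -0.138 - 0.05*-10.552 = 0.3896
Step 3: Project onto [-3, 3].
x_proj = clip(-1.7613) = -1.7613
y_proj = clip(0.3896) = 0.3896
Step 4: Evaluate f.
f(-1.7613, 0.3896) = 16.702


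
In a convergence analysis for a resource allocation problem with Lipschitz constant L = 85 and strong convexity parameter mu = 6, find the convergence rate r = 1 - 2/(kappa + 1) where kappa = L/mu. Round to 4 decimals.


Step 1: Compute the condition number.
kappa = L/mu = 85/6 = 14.1667
Step 2: Compute the convergence rate.
r = 1 - 2/(kappa + 1) = 1 - 2*mu/(L + mu) = (L - mu)/(L + mu) = 79/91 = 0.8681


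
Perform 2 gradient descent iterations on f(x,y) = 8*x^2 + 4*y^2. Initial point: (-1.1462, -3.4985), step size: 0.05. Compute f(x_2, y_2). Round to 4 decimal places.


Gradient descent on f(x,y) = 8*x^2 + 4*y^2.
Starting point: (-1.1462, -3.4985), alpha = 0.05
Step 1: grad_x = 2*8*-1.1462 = -18.3392, grad_y = 2*4*-3.4985 = -27.988
  x_1 = -1.1462 - 0.05*-18.3392 = -0.2292
  y_1 = -3.4985 - 0.05*-27.988 = -2.0991
Step 2: grad_x = 2*8*-0.2292 = -3.6678, grad_y = 2*4*-2.0991 = -16.7928
  x_2 = -0.2292 - 0.05*-3.6678 = -0.0458
  y_2 = -2.0991 - 0.05*-16.7928 = -1.2595
f(-0.0458, -1.2595) = 8*(-0.0458)^2 + 4*(-1.2595)^2 = 6.3618


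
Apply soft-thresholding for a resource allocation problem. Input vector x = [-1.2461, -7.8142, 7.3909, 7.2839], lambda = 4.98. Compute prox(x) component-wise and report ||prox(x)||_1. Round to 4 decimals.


Soft-thresholding with lambda = 4.98:
prox(-1.2461) = sign(-1.2461)*max(|-1.2461| - 4.98, 0) = 0.0
prox(-7.8142) = sign(-7.8142)*max(|-7.8142| - 4.98, 0) = -2.8342
prox(7.3909) = sign(7.3909)*max(|7.3909| - 4.98, 0) = 2.4109
prox(7.2839) = sign(7.2839)*max(|7.2839| - 4.98, 0) = 2.3039
prox(x) = [0.0, -2.8342, 2.4109, 2.3039]
||prox(x)||_1 = 0.0 + 2.8342 + 2.4109 + 2.3039 = 7.549


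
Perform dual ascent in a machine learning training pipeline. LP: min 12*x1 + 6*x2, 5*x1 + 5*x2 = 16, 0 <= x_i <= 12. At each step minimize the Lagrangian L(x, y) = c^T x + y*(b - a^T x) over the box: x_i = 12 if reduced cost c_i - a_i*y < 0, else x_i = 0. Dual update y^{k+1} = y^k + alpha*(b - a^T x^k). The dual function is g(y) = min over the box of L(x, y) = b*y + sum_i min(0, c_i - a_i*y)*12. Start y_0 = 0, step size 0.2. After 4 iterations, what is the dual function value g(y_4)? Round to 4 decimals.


Dual ascent for LP: min 12*x1 + 6*x2, 5*x1 + 5*x2 = 16, 0 <= x_i <= 12
Step 1: y^k = 0.0, reduced costs: (12.0, 6.0)
  x^k = (0.0, 0.0), subgradient = b - a^T x = 16.0
  y^{k+1} = 0.0 + 0.2*16.0 = 3.2
Step 2: y^k = 3.2, reduced costs: (-4.0, -10.0)
  x^k = (12.0, 12.0), subgradient = b - a^T x = -104.0
  y^{k+1} = 3.2 + 0.2*-104.0 = -17.6
Step 3: y^k = -17.6, reduced costs: (100.0, 94.0)
  x^k = (0.0, 0.0), subgradient = b - a^T x = 16.0
  y^{k+1} = -17.6 + 0.2*16.0 = -14.4
Step 4: y^k = -14.4, reduced costs: (84.0, 78.0)
  x^k = (0.0, 0.0), subgradient = b - a^T x = 16.0
  y^{k+1} = -14.4 + 0.2*16.0 = -11.2
Dual objective at y_4 = -11.2: reduced costs (68.0, 62.0), box minimizer x = (0.0, 0.0)
g(y_4) = b*y + (c1 - a1*y)*x1 + (c2 - a2*y)*x2 = 16*(-11.2) + 68.0*0.0 + 62.0*0.0 = -179.2 + 0.0 + 0.0 = -179.2


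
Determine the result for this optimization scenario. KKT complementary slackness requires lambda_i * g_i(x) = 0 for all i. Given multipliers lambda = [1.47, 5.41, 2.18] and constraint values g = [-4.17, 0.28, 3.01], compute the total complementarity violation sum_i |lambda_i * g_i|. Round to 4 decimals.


KKT complementary slackness check:
lambda_1 * g_1 = 1.47 * -4.17 = -6.1299
lambda_2 * g_2 = 5.41 * 0.28 = 1.5148
lambda_3 * g_3 = 2.18 * 3.01 = 6.5618
Total violation = 6.1299 + 1.5148 + 6.5618 = 14.2065


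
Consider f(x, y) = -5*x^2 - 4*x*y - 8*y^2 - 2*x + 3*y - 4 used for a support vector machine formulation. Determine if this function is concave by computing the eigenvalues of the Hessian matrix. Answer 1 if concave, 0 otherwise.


The Hessian of f(x,y) = -5*x^2 - 4*x*y - 8*y^2 - 2*x + 3*y - 4 is:
H = [[-10, -4], [-4, -16]]
Trace = -10 - 16 = -26
Determinant = -10*-16 - (-4)^2 = 144
Discriminant = (-26)^2 - 4*144 = 100.0
Eigenvalues: lambda_1 = -18.0, lambda_2 = -8.0
The function is concave.

1


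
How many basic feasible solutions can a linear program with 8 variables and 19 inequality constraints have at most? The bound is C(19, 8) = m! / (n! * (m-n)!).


Each vertex corresponds to some choice of n active constraints out of m, so the number of vertices is at most C(m, n) = m! / (n!(m-n)!).
m = 19, n = 8
Numerator: 19 * 18 * 17 * 16 * 15 * 14 * 13 * 12
Denominator: 8! = 40320
C(19, 8) = 75582
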